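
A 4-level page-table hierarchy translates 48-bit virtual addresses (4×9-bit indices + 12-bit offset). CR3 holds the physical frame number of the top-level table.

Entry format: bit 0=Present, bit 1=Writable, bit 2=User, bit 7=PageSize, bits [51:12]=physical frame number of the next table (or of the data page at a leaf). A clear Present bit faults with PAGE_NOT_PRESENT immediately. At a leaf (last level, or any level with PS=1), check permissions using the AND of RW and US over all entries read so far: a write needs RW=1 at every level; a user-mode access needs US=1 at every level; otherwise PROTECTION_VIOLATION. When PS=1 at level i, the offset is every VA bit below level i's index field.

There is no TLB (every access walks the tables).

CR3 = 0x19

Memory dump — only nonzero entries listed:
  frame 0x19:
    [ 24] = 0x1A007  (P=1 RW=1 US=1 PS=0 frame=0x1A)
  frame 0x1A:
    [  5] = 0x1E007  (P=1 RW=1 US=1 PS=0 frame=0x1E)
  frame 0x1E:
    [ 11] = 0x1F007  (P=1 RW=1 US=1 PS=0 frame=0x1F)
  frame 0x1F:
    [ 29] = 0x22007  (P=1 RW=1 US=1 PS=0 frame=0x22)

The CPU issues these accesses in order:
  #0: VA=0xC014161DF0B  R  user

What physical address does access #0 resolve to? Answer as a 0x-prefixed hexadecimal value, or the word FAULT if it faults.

Per-access translation:
#0 VA=0xC014161DF0B (r,user):
  L0 @0x19[24] → 0x1A007  P=1,RW=1,US=1,PS=0
  L1 @0x1A[5] → 0x1E007  P=1,RW=1,US=1,PS=0
  L2 @0x1E[11] → 0x1F007  P=1,RW=1,US=1,PS=0
  L3 @0x1F[29] → 0x22007  P=1,RW=1,US=1,PS=0
  → PA=0x22F0B  (4 entries read)

Access #0 PA: 0x22F0B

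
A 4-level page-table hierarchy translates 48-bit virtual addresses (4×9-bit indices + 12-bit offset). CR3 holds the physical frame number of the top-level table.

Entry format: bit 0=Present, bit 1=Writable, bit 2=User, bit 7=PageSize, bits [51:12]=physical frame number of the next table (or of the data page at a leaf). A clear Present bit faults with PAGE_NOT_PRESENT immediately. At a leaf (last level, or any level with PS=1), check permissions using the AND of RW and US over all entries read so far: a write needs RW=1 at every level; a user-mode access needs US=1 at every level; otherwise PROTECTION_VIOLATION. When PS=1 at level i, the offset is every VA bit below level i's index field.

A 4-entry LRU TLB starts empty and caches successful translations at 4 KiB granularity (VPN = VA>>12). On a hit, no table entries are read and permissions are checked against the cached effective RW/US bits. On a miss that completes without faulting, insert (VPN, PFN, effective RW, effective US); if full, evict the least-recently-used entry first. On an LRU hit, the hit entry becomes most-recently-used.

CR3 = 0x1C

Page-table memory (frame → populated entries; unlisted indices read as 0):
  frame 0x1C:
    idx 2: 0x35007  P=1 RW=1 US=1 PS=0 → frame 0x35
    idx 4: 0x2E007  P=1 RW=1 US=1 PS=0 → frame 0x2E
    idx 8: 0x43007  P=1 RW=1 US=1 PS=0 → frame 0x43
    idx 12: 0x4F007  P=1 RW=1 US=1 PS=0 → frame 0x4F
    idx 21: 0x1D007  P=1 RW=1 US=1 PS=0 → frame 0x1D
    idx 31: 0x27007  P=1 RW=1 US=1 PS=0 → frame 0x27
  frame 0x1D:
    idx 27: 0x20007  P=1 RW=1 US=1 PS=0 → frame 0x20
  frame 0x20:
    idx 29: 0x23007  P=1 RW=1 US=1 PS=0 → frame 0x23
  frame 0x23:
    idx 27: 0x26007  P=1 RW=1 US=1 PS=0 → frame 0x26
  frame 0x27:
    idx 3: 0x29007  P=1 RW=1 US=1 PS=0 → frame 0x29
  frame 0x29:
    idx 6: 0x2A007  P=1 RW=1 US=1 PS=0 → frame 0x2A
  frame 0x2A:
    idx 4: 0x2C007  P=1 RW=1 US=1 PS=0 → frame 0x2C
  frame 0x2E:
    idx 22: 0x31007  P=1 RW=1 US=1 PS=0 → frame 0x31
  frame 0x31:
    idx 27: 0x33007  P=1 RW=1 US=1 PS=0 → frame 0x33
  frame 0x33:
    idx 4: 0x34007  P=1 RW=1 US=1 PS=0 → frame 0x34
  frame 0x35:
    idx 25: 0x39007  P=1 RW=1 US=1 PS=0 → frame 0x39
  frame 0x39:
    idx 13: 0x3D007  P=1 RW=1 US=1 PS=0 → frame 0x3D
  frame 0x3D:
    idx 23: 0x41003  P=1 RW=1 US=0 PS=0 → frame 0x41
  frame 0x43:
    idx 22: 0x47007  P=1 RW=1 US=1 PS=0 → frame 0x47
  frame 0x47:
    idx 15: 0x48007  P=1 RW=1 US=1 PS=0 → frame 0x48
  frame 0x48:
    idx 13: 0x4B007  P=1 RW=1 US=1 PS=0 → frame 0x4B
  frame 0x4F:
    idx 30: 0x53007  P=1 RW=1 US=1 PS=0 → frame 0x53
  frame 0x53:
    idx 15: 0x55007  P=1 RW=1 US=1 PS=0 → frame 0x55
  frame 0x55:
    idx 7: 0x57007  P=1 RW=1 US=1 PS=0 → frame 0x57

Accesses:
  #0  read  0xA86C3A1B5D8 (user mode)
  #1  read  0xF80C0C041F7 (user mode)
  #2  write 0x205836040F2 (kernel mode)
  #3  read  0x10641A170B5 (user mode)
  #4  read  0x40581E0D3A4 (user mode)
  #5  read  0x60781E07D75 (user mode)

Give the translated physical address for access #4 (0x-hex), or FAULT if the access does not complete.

Trace:
#0 VA=0xA86C3A1B5D8 (r,user):
  L0 @0x1C[21] → 0x1D007  P=1,RW=1,US=1,PS=0
  L1 @0x1D[27] → 0x20007  P=1,RW=1,US=1,PS=0
  L2 @0x20[29] → 0x23007  P=1,RW=1,US=1,PS=0
  L3 @0x23[27] → 0x26007  P=1,RW=1,US=1,PS=0
  ✓ 0x265D8  — 4 lookups
#1 VA=0xF80C0C041F7 (r,user):
  L0 @0x1C[31] → 0x27007  P=1,RW=1,US=1,PS=0
  L1 @0x27[3] → 0x29007  P=1,RW=1,US=1,PS=0
  L2 @0x29[6] → 0x2A007  P=1,RW=1,US=1,PS=0
  L3 @0x2A[4] → 0x2C007  P=1,RW=1,US=1,PS=0
  ✓ 0x2C1F7  — 4 lookups
#2 VA=0x205836040F2 (w,kernel):
  L0 @0x1C[4] → 0x2E007  P=1,RW=1,US=1,PS=0
  L1 @0x2E[22] → 0x31007  P=1,RW=1,US=1,PS=0
  L2 @0x31[27] → 0x33007  P=1,RW=1,US=1,PS=0
  L3 @0x33[4] → 0x34007  P=1,RW=1,US=1,PS=0
  ✓ 0x340F2  — 4 lookups
#3 VA=0x10641A170B5 (r,user):
  L0 @0x1C[2] → 0x35007  P=1,RW=1,US=1,PS=0
  L1 @0x35[25] → 0x39007  P=1,RW=1,US=1,PS=0
  L2 @0x39[13] → 0x3D007  P=1,RW=1,US=1,PS=0
  L3 @0x3D[23] → 0x41003  P=1,RW=1,US=0,PS=0
  ⇒ fault: PROTECTION_VIOLATION  — 4 lookups
#4 VA=0x40581E0D3A4 (r,user):
  L0 @0x1C[8] → 0x43007  P=1,RW=1,US=1,PS=0
  L1 @0x43[22] → 0x47007  P=1,RW=1,US=1,PS=0
  L2 @0x47[15] → 0x48007  P=1,RW=1,US=1,PS=0
  L3 @0x48[13] → 0x4B007  P=1,RW=1,US=1,PS=0
  ✓ 0x4B3A4  — 4 lookups
#5 VA=0x60781E07D75 (r,user):
  L0 @0x1C[12] → 0x4F007  P=1,RW=1,US=1,PS=0
  L1 @0x4F[30] → 0x53007  P=1,RW=1,US=1,PS=0
  L2 @0x53[15] → 0x55007  P=1,RW=1,US=1,PS=0
  L3 @0x55[7] → 0x57007  P=1,RW=1,US=1,PS=0
  ✓ 0x57D75  — 4 lookups

Access #4 PA: 0x4B3A4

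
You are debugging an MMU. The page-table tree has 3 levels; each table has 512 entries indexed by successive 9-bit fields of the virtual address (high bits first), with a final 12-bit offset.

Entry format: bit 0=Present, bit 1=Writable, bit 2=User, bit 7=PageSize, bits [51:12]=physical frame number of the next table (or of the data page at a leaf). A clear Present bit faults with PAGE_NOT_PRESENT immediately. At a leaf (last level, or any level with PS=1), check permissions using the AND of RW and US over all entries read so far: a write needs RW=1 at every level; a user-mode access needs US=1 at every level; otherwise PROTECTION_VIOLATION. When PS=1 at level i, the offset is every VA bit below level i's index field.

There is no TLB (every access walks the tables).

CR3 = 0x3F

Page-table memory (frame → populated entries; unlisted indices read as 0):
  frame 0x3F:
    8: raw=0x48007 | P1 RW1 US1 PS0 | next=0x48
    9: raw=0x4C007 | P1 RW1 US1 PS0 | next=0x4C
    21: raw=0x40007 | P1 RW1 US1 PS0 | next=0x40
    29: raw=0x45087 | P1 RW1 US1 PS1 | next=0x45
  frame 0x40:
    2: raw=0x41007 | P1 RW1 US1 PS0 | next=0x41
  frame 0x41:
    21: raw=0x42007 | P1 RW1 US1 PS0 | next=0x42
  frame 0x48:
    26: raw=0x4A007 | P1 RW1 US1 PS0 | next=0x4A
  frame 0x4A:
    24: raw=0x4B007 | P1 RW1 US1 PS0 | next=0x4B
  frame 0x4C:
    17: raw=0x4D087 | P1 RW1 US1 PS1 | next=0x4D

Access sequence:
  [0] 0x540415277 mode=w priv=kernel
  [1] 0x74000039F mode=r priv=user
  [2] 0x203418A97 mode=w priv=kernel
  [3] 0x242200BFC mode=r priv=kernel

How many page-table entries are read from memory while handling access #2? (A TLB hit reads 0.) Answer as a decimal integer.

Per-access translation:
#0 VA=0x540415277 (w,kernel):
  L0: frame=0x3F idx=21 entry=0x40007 [P=1 RW=1 US=1 PS=0]
  L1: frame=0x40 idx=2 entry=0x41007 [P=1 RW=1 US=1 PS=0]
  L2: frame=0x41 idx=21 entry=0x42007 [P=1 RW=1 US=1 PS=0]
  → PA=0x42277  (3 entries read)
#1 VA=0x74000039F (r,user):
  L0: frame=0x3F idx=29 entry=0x45087 [P=1 RW=1 US=1 PS=1]
  → PA=0x4539F (huge @L0)  (1 entries read)
#2 VA=0x203418A97 (w,kernel):
  L0: frame=0x3F idx=8 entry=0x48007 [P=1 RW=1 US=1 PS=0]
  L1: frame=0x48 idx=26 entry=0x4A007 [P=1 RW=1 US=1 PS=0]
  L2: frame=0x4A idx=24 entry=0x4B007 [P=1 RW=1 US=1 PS=0]
  → PA=0x4BA97  (3 entries read)
#3 VA=0x242200BFC (r,kernel):
  L0: frame=0x3F idx=9 entry=0x4C007 [P=1 RW=1 US=1 PS=0]
  L1: frame=0x4C idx=17 entry=0x4D087 [P=1 RW=1 US=1 PS=1]
  → PA=0x4DBFC (huge @L1)  (2 entries read)

Entries read for #2: 3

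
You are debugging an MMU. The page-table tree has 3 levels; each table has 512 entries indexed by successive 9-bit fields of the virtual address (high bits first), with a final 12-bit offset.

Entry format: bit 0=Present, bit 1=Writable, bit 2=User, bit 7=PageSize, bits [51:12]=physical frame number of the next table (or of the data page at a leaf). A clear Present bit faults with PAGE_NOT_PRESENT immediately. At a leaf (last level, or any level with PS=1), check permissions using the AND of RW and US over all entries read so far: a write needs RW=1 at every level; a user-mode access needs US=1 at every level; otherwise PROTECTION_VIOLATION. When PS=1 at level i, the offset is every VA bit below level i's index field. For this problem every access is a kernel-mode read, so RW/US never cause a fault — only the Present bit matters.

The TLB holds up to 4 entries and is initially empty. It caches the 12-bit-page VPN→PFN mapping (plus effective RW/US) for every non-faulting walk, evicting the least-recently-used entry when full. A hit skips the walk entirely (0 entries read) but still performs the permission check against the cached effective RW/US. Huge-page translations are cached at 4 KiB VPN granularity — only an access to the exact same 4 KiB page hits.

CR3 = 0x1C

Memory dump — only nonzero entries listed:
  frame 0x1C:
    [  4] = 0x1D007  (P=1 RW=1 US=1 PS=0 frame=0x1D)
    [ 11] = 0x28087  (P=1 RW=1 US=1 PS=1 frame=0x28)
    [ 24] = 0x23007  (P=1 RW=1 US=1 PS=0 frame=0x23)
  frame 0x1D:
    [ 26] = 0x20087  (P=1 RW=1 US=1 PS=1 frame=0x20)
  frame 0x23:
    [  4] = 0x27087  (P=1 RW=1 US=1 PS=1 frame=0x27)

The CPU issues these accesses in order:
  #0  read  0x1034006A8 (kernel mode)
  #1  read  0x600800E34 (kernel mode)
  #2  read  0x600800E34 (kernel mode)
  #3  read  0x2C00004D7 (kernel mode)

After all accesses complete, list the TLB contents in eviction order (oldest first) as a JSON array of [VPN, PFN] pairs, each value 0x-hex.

Trace:
#0 VA=0x1034006A8 (r,kernel):
  L0 @0x1C[4] → 0x1D007  P=1,RW=1,US=1,PS=0
  L1 @0x1D[26] → 0x20087  P=1,RW=1,US=1,PS=1
  ⇒ phys 0x206A8 (huge @L1)  [2 reads]
#1 VA=0x600800E34 (r,kernel):
  L0 @0x1C[24] → 0x23007  P=1,RW=1,US=1,PS=0
  L1 @0x23[4] → 0x27087  P=1,RW=1,US=1,PS=1
  ⇒ phys 0x27E34 (huge @L1)  [2 reads]
#2 VA=0x600800E34 (r,kernel):
  TLB hit vpn=0x600800 → PA=0x27E34
#3 VA=0x2C00004D7 (r,kernel):
  L0 @0x1C[11] → 0x28087  P=1,RW=1,US=1,PS=1
  ⇒ phys 0x284D7 (huge @L0)  [1 reads]

TLB: [["0x103400", "0x20"], ["0x600800", "0x27"], ["0x2C0000", "0x28"]]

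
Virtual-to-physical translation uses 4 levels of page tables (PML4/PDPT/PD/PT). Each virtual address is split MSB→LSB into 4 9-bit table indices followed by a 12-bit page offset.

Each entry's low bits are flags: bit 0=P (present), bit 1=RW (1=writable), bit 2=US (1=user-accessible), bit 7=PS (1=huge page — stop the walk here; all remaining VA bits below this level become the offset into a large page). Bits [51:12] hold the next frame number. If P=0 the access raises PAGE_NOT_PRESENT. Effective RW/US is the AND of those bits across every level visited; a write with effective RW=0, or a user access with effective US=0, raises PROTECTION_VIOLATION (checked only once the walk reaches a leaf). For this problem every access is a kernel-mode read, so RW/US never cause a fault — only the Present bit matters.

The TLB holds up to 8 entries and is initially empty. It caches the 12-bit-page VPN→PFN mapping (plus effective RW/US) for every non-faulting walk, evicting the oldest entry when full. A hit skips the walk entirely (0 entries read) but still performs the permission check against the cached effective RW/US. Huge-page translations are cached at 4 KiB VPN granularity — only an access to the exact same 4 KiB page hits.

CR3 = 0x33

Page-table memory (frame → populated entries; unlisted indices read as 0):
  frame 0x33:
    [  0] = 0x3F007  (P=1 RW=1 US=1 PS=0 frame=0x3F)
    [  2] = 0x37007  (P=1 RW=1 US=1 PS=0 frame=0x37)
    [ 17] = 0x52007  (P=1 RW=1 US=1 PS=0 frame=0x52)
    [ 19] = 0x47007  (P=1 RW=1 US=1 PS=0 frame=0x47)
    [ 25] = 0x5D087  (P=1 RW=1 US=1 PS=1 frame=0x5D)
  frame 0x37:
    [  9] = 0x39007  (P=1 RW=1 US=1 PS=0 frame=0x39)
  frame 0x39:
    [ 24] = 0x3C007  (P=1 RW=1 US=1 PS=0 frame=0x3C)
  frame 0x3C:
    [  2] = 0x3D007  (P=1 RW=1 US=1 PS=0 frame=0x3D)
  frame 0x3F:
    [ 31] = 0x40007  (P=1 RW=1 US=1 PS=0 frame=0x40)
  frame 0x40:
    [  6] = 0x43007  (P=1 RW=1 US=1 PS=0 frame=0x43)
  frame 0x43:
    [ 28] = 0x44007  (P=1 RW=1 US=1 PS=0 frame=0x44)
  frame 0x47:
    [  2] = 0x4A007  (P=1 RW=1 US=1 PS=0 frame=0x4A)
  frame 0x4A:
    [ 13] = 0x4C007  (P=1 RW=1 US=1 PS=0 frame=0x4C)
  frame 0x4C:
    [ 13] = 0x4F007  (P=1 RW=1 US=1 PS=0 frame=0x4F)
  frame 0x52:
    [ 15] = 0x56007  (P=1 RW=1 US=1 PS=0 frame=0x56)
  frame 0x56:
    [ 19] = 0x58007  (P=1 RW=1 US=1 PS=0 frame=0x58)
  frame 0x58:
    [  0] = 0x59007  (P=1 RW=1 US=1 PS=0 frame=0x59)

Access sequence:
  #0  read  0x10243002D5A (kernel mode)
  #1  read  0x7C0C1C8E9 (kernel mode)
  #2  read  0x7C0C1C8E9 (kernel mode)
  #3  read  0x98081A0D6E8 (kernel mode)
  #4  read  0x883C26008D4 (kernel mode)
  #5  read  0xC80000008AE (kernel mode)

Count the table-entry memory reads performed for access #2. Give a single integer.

Per-access translation:
#0 VA=0x10243002D5A (r,kernel):
  [0] read 0x33 idx=2: raw=0x37007 flags P=1 W=1 U=1 S=0
  [1] read 0x37 idx=9: raw=0x39007 flags P=1 W=1 U=1 S=0
  [2] read 0x39 idx=24: raw=0x3C007 flags P=1 W=1 U=1 S=0
  [3] read 0x3C idx=2: raw=0x3D007 flags P=1 W=1 U=1 S=0
  ✓ 0x3DD5A  — 4 lookups
#1 VA=0x7C0C1C8E9 (r,kernel):
  [0] read 0x33 idx=0: raw=0x3F007 flags P=1 W=1 U=1 S=0
  [1] read 0x3F idx=31: raw=0x40007 flags P=1 W=1 U=1 S=0
  [2] read 0x40 idx=6: raw=0x43007 flags P=1 W=1 U=1 S=0
  [3] read 0x43 idx=28: raw=0x44007 flags P=1 W=1 U=1 S=0
  ✓ 0x448E9  — 4 lookups
#2 VA=0x7C0C1C8E9 (r,kernel):
  TLB hit vpn=0x7C0C1C → PA=0x448E9
#3 VA=0x98081A0D6E8 (r,kernel):
  [0] read 0x33 idx=19: raw=0x47007 flags P=1 W=1 U=1 S=0
  [1] read 0x47 idx=2: raw=0x4A007 flags P=1 W=1 U=1 S=0
  [2] read 0x4A idx=13: raw=0x4C007 flags P=1 W=1 U=1 S=0
  [3] read 0x4C idx=13: raw=0x4F007 flags P=1 W=1 U=1 S=0
  ✓ 0x4F6E8  — 4 lookups
#4 VA=0x883C26008D4 (r,kernel):
  [0] read 0x33 idx=17: raw=0x52007 flags P=1 W=1 U=1 S=0
  [1] read 0x52 idx=15: raw=0x56007 flags P=1 W=1 U=1 S=0
  [2] read 0x56 idx=19: raw=0x58007 flags P=1 W=1 U=1 S=0
  [3] read 0x58 idx=0: raw=0x59007 flags P=1 W=1 U=1 S=0
  ✓ 0x598D4  — 4 lookups
#5 VA=0xC80000008AE (r,kernel):
  [0] read 0x33 idx=25: raw=0x5D087 flags P=1 W=1 U=1 S=1
  ✓ 0x5D8AE (huge @L0)  — 1 lookups

Entries read for #2: 0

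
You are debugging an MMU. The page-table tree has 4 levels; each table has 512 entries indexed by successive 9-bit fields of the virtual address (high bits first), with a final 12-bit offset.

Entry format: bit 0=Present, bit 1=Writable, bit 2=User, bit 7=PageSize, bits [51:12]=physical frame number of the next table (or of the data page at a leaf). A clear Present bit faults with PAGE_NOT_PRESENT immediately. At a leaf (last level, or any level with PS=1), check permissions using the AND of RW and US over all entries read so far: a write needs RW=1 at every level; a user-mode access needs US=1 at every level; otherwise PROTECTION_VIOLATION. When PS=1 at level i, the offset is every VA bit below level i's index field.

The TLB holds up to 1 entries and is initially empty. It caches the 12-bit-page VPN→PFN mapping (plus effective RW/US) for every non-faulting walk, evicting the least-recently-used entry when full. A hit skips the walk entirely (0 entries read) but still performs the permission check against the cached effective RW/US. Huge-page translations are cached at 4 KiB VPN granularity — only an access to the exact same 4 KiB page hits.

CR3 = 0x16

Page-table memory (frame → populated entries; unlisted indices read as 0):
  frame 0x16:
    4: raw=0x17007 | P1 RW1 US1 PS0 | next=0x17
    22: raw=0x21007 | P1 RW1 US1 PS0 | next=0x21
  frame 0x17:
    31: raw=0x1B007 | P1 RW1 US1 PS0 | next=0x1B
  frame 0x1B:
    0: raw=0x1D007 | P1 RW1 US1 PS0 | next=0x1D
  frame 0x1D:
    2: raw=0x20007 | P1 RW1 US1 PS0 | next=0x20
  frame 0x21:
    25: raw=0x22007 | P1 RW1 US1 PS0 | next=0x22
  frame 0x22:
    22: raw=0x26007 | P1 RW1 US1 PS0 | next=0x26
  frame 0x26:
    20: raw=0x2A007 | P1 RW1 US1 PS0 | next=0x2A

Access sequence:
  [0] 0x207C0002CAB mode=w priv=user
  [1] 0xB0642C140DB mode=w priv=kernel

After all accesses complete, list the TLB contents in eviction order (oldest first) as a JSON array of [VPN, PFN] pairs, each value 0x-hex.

Walk each access:
#0 VA=0x207C0002CAB (w,user):
  L0 @0x16[4] → 0x17007  P=1,RW=1,US=1,PS=0
  L1 @0x17[31] → 0x1B007  P=1,RW=1,US=1,PS=0
  L2 @0x1B[0] → 0x1D007  P=1,RW=1,US=1,PS=0
  L3 @0x1D[2] → 0x20007  P=1,RW=1,US=1,PS=0
  ✓ 0x20CAB  — 4 lookups
#1 VA=0xB0642C140DB (w,kernel):
  L0 @0x16[22] → 0x21007  P=1,RW=1,US=1,PS=0
  L1 @0x21[25] → 0x22007  P=1,RW=1,US=1,PS=0
  L2 @0x22[22] → 0x26007  P=1,RW=1,US=1,PS=0
  L3 @0x26[20] → 0x2A007  P=1,RW=1,US=1,PS=0
  ✓ 0x2A0DB  — 4 lookups

TLB: [["0xB0642C14", "0x2A"]]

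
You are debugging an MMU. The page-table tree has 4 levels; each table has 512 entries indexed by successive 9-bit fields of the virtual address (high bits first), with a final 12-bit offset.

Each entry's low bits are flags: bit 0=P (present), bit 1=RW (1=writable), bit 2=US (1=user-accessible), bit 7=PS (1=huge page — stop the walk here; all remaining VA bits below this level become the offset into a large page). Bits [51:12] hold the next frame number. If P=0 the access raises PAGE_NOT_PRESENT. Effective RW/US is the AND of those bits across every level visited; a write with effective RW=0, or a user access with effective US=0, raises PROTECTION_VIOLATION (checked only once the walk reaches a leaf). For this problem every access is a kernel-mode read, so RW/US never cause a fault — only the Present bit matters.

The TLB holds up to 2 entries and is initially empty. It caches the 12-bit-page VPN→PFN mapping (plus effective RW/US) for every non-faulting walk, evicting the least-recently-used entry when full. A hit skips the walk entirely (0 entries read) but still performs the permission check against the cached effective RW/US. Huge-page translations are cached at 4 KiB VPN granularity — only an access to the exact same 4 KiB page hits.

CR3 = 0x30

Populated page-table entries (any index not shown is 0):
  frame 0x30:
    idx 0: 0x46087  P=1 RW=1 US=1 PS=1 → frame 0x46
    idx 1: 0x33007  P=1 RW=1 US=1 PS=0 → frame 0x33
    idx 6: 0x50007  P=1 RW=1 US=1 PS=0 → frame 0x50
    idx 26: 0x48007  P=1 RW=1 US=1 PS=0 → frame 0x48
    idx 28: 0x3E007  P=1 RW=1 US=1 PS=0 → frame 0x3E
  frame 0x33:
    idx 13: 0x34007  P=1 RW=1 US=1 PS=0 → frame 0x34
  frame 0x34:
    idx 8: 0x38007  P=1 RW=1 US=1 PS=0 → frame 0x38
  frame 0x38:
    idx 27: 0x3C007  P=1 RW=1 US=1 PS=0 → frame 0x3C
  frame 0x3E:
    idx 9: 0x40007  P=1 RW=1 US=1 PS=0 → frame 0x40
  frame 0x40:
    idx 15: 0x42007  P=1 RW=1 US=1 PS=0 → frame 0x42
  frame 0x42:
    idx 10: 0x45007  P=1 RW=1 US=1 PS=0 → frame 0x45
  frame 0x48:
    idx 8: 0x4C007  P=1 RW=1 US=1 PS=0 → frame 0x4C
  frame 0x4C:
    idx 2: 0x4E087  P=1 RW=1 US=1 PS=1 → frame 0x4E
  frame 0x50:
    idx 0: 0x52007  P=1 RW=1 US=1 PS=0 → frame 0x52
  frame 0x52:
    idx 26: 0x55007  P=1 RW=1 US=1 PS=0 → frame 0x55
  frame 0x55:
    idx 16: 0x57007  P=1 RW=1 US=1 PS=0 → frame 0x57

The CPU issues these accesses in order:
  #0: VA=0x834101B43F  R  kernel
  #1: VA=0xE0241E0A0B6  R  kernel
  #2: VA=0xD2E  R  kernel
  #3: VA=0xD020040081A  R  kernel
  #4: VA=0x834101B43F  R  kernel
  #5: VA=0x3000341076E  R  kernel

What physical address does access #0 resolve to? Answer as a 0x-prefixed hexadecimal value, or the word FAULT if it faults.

Walk each access:
#0 VA=0x834101B43F (r,kernel):
  [0] read 0x30 idx=1: raw=0x33007 flags P=1 W=1 U=1 S=0
  [1] read 0x33 idx=13: raw=0x34007 flags P=1 W=1 U=1 S=0
  [2] read 0x34 idx=8: raw=0x38007 flags P=1 W=1 U=1 S=0
  [3] read 0x38 idx=27: raw=0x3C007 flags P=1 W=1 U=1 S=0
  → PA=0x3C43F  (4 entries read)
#1 VA=0xE0241E0A0B6 (r,kernel):
  [0] read 0x30 idx=28: raw=0x3E007 flags P=1 W=1 U=1 S=0
  [1] read 0x3E idx=9: raw=0x40007 flags P=1 W=1 U=1 S=0
  [2] read 0x40 idx=15: raw=0x42007 flags P=1 W=1 U=1 S=0
  [3] read 0x42 idx=10: raw=0x45007 flags P=1 W=1 U=1 S=0
  → PA=0x450B6  (4 entries read)
#2 VA=0xD2E (r,kernel):
  [0] read 0x30 idx=0: raw=0x46087 flags P=1 W=1 U=1 S=1
  → PA=0x46D2E (huge @L0)  (1 entries read)
#3 VA=0xD020040081A (r,kernel):
  [0] read 0x30 idx=26: raw=0x48007 flags P=1 W=1 U=1 S=0
  [1] read 0x48 idx=8: raw=0x4C007 flags P=1 W=1 U=1 S=0
  [2] read 0x4C idx=2: raw=0x4E087 flags P=1 W=1 U=1 S=1
  → PA=0x4E81A (huge @L2)  (3 entries read)
#4 VA=0x834101B43F (r,kernel):
  [0] read 0x30 idx=1: raw=0x33007 flags P=1 W=1 U=1 S=0
  [1] read 0x33 idx=13: raw=0x34007 flags P=1 W=1 U=1 S=0
  [2] read 0x34 idx=8: raw=0x38007 flags P=1 W=1 U=1 S=0
  [3] read 0x38 idx=27: raw=0x3C007 flags P=1 W=1 U=1 S=0
  → PA=0x3C43F  (4 entries read)
#5 VA=0x3000341076E (r,kernel):
  [0] read 0x30 idx=6: raw=0x50007 flags P=1 W=1 U=1 S=0
  [1] read 0x50 idx=0: raw=0x52007 flags P=1 W=1 U=1 S=0
  [2] read 0x52 idx=26: raw=0x55007 flags P=1 W=1 U=1 S=0
  [3] read 0x55 idx=16: raw=0x57007 flags P=1 W=1 U=1 S=0
  → PA=0x5776E  (4 entries read)

Access #0 PA: 0x3C43F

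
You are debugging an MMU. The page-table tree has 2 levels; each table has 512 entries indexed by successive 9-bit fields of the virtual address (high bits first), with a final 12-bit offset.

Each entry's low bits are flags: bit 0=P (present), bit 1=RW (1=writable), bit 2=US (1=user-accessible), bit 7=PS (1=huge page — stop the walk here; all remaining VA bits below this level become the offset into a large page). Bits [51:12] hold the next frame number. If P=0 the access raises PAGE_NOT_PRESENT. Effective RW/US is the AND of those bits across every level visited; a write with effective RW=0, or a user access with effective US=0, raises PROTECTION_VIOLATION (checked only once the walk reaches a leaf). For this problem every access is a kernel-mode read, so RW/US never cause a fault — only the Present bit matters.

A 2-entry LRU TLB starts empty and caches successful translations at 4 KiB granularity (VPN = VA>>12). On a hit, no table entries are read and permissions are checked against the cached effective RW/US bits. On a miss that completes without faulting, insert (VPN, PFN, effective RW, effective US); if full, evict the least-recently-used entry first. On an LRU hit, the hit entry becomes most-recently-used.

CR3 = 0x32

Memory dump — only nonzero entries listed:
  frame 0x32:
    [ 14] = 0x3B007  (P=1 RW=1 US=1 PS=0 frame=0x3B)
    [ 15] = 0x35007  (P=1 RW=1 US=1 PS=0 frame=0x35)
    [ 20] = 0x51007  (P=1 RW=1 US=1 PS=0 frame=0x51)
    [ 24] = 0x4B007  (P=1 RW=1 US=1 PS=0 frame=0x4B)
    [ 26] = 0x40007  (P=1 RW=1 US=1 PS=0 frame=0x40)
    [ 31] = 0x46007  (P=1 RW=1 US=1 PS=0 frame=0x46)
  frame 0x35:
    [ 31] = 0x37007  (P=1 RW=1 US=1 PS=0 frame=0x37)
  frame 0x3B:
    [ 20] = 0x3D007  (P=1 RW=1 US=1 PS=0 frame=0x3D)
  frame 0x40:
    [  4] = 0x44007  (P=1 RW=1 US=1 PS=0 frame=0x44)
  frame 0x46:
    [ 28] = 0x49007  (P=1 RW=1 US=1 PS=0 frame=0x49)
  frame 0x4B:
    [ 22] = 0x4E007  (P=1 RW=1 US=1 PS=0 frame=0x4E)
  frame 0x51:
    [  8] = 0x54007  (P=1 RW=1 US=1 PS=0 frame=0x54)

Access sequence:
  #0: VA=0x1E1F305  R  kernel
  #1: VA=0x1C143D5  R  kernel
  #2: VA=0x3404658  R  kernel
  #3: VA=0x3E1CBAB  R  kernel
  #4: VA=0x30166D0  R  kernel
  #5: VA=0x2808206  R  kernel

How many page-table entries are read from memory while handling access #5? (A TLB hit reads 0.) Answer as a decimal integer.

Per-access translation:
#0 VA=0x1E1F305 (r,kernel):
  L0: frame=0x32 idx=15 entry=0x35007 [P=1 RW=1 US=1 PS=0]
  L1: frame=0x35 idx=31 entry=0x37007 [P=1 RW=1 US=1 PS=0]
  ✓ 0x37305  — 2 lookups
#1 VA=0x1C143D5 (r,kernel):
  L0: frame=0x32 idx=14 entry=0x3B007 [P=1 RW=1 US=1 PS=0]
  L1: frame=0x3B idx=20 entry=0x3D007 [P=1 RW=1 US=1 PS=0]
  ✓ 0x3D3D5  — 2 lookups
#2 VA=0x3404658 (r,kernel):
  L0: frame=0x32 idx=26 entry=0x40007 [P=1 RW=1 US=1 PS=0]
  L1: frame=0x40 idx=4 entry=0x44007 [P=1 RW=1 US=1 PS=0]
  ✓ 0x44658  — 2 lookups
#3 VA=0x3E1CBAB (r,kernel):
  L0: frame=0x32 idx=31 entry=0x46007 [P=1 RW=1 US=1 PS=0]
  L1: frame=0x46 idx=28 entry=0x49007 [P=1 RW=1 US=1 PS=0]
  ✓ 0x49BAB  — 2 lookups
#4 VA=0x30166D0 (r,kernel):
  L0: frame=0x32 idx=24 entry=0x4B007 [P=1 RW=1 US=1 PS=0]
  L1: frame=0x4B idx=22 entry=0x4E007 [P=1 RW=1 US=1 PS=0]
  ✓ 0x4E6D0  — 2 lookups
#5 VA=0x2808206 (r,kernel):
  L0: frame=0x32 idx=20 entry=0x51007 [P=1 RW=1 US=1 PS=0]
  L1: frame=0x51 idx=8 entry=0x54007 [P=1 RW=1 US=1 PS=0]
  ✓ 0x54206  — 2 lookups

Entries read for #5: 2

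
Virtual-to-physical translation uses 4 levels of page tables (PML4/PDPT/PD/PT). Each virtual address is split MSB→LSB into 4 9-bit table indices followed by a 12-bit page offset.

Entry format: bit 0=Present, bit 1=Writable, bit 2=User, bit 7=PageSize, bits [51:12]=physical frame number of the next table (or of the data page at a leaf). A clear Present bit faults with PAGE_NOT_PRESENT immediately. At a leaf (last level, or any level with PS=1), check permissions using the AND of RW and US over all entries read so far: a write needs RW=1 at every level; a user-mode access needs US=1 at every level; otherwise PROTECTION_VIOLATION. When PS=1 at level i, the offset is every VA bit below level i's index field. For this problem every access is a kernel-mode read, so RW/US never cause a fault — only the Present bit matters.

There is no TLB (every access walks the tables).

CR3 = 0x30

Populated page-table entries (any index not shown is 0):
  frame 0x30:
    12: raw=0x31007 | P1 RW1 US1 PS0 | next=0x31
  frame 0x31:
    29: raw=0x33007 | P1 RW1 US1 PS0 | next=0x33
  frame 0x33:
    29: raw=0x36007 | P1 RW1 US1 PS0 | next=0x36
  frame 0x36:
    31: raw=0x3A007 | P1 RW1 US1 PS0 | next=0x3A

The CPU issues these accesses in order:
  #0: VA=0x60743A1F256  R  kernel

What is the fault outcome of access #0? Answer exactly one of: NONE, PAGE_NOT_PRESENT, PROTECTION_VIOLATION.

Per-access translation:
#0 VA=0x60743A1F256 (r,kernel):
  L0 @0x30[12] → 0x31007  P=1,RW=1,US=1,PS=0
  L1 @0x31[29] → 0x33007  P=1,RW=1,US=1,PS=0
  L2 @0x33[29] → 0x36007  P=1,RW=1,US=1,PS=0
  L3 @0x36[31] → 0x3A007  P=1,RW=1,US=1,PS=0
  ⇒ phys 0x3A256  [4 reads]

Access #0 fault: NONE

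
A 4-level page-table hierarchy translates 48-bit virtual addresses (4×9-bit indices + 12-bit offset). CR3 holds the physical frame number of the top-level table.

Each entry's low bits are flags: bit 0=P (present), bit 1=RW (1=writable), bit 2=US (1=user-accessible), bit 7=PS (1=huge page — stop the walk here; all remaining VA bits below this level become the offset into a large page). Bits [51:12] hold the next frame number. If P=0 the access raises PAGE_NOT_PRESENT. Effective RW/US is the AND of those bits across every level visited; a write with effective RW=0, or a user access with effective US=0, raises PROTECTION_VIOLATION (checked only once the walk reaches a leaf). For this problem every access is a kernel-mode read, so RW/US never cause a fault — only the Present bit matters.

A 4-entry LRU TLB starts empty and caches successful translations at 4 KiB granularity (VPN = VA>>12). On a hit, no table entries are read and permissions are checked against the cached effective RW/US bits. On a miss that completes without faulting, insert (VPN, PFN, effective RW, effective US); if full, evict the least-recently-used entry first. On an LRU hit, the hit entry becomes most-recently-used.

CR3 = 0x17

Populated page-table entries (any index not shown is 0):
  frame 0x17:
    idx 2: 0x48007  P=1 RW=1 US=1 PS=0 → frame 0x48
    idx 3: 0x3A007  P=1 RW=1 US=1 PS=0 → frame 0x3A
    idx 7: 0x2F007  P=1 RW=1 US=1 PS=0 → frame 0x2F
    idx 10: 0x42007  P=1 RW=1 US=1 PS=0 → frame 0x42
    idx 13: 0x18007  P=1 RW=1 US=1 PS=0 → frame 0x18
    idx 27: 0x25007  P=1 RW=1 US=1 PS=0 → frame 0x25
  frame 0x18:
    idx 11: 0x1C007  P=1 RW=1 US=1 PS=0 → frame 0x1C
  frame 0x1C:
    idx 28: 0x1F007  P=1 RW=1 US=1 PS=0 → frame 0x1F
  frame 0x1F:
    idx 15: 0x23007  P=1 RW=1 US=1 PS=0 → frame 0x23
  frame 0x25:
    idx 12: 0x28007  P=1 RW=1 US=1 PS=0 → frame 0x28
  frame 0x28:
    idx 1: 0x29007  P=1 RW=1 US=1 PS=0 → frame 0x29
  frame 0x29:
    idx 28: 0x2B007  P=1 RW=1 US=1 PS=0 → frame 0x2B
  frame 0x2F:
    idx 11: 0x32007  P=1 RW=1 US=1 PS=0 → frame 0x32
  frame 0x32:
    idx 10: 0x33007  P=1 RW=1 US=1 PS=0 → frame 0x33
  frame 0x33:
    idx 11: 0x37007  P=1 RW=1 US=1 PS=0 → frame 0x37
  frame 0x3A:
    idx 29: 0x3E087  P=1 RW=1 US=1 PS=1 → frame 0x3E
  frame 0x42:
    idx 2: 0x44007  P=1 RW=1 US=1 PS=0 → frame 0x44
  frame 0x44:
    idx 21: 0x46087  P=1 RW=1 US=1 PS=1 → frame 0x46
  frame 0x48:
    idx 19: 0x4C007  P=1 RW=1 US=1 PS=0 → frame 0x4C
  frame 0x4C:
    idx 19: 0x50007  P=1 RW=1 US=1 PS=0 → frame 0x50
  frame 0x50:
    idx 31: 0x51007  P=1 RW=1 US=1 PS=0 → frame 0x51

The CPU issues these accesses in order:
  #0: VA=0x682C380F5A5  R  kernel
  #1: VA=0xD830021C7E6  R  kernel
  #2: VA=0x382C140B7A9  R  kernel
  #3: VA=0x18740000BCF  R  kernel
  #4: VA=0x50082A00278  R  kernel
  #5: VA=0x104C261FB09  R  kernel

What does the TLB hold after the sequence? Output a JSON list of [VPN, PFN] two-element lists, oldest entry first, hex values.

Per-access translation:
#0 VA=0x682C380F5A5 (r,kernel):
  [0] read 0x17 idx=13: raw=0x18007 flags P=1 W=1 U=1 S=0
  [1] read 0x18 idx=11: raw=0x1C007 flags P=1 W=1 U=1 S=0
  [2] read 0x1C idx=28: raw=0x1F007 flags P=1 W=1 U=1 S=0
  [3] read 0x1F idx=15: raw=0x23007 flags P=1 W=1 U=1 S=0
  → PA=0x235A5  (4 entries read)
#1 VA=0xD830021C7E6 (r,kernel):
  [0] read 0x17 idx=27: raw=0x25007 flags P=1 W=1 U=1 S=0
  [1] read 0x25 idx=12: raw=0x28007 flags P=1 W=1 U=1 S=0
  [2] read 0x28 idx=1: raw=0x29007 flags P=1 W=1 U=1 S=0
  [3] read 0x29 idx=28: raw=0x2B007 flags P=1 W=1 U=1 S=0
  → PA=0x2B7E6  (4 entries read)
#2 VA=0x382C140B7A9 (r,kernel):
  [0] read 0x17 idx=7: raw=0x2F007 flags P=1 W=1 U=1 S=0
  [1] read 0x2F idx=11: raw=0x32007 flags P=1 W=1 U=1 S=0
  [2] read 0x32 idx=10: raw=0x33007 flags P=1 W=1 U=1 S=0
  [3] read 0x33 idx=11: raw=0x37007 flags P=1 W=1 U=1 S=0
  → PA=0x377A9  (4 entries read)
#3 VA=0x18740000BCF (r,kernel):
  [0] read 0x17 idx=3: raw=0x3A007 flags P=1 W=1 U=1 S=0
  [1] read 0x3A idx=29: raw=0x3E087 flags P=1 W=1 U=1 S=1
  → PA=0x3EBCF (huge @L1)  (2 entries read)
#4 VA=0x50082A00278 (r,kernel):
  [0] read 0x17 idx=10: raw=0x42007 flags P=1 W=1 U=1 S=0
  [1] read 0x42 idx=2: raw=0x44007 flags P=1 W=1 U=1 S=0
  [2] read 0x44 idx=21: raw=0x46087 flags P=1 W=1 U=1 S=1
  → PA=0x46278 (huge @L2)  (3 entries read)
#5 VA=0x104C261FB09 (r,kernel):
  [0] read 0x17 idx=2: raw=0x48007 flags P=1 W=1 U=1 S=0
  [1] read 0x48 idx=19: raw=0x4C007 flags P=1 W=1 U=1 S=0
  [2] read 0x4C idx=19: raw=0x50007 flags P=1 W=1 U=1 S=0
  [3] read 0x50 idx=31: raw=0x51007 flags P=1 W=1 U=1 S=0
  → PA=0x51B09  (4 entries read)

TLB: [["0x382C140B", "0x37"], ["0x18740000", "0x3E"], ["0x50082A00", "0x46"], ["0x104C261F", "0x51"]]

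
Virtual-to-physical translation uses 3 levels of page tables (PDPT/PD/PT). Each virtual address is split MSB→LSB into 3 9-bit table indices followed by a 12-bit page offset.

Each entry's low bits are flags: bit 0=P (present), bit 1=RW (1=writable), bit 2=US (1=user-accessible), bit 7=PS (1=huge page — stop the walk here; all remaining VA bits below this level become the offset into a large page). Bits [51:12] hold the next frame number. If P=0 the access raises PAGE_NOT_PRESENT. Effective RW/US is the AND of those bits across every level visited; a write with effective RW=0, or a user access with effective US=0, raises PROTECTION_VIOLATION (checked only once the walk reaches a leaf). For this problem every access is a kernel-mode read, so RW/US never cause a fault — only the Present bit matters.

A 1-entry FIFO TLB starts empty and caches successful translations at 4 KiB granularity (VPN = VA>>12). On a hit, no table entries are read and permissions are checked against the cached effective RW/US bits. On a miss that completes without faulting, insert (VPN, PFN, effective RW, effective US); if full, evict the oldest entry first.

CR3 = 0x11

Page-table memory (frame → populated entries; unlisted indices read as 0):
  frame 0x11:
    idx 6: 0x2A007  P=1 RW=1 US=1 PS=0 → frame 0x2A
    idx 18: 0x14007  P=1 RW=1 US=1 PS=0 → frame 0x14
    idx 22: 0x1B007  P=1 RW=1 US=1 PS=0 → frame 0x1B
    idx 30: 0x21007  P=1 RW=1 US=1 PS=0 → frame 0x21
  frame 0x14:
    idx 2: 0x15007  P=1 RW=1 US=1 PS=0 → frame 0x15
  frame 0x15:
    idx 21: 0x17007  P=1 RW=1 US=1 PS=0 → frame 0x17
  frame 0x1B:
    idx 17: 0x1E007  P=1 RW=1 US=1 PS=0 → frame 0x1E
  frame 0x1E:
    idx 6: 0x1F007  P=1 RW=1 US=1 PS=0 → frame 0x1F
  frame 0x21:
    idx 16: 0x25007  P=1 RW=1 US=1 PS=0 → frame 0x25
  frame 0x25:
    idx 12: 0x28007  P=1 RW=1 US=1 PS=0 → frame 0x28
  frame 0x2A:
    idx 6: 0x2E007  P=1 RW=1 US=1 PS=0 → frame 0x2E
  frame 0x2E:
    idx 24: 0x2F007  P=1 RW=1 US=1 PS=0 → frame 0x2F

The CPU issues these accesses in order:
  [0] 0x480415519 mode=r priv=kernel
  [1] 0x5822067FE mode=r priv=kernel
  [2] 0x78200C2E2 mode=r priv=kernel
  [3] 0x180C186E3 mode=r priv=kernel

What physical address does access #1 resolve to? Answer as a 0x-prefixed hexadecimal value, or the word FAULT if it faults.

Per-access translation:
#0 VA=0x480415519 (r,kernel):
  L0 @0x11[18] → 0x14007  P=1,RW=1,US=1,PS=0
  L1 @0x14[2] → 0x15007  P=1,RW=1,US=1,PS=0
  L2 @0x15[21] → 0x17007  P=1,RW=1,US=1,PS=0
  ✓ 0x17519  — 3 lookups
#1 VA=0x5822067FE (r,kernel):
  L0 @0x11[22] → 0x1B007  P=1,RW=1,US=1,PS=0
  L1 @0x1B[17] → 0x1E007  P=1,RW=1,US=1,PS=0
  L2 @0x1E[6] → 0x1F007  P=1,RW=1,US=1,PS=0
  ✓ 0x1F7FE  — 3 lookups
#2 VA=0x78200C2E2 (r,kernel):
  L0 @0x11[30] → 0x21007  P=1,RW=1,US=1,PS=0
  L1 @0x21[16] → 0x25007  P=1,RW=1,US=1,PS=0
  L2 @0x25[12] → 0x28007  P=1,RW=1,US=1,PS=0
  ✓ 0x282E2  — 3 lookups
#3 VA=0x180C186E3 (r,kernel):
  L0 @0x11[6] → 0x2A007  P=1,RW=1,US=1,PS=0
  L1 @0x2A[6] → 0x2E007  P=1,RW=1,US=1,PS=0
  L2 @0x2E[24] → 0x2F007  P=1,RW=1,US=1,PS=0
  ✓ 0x2F6E3  — 3 lookups

Access #1 PA: 0x1F7FE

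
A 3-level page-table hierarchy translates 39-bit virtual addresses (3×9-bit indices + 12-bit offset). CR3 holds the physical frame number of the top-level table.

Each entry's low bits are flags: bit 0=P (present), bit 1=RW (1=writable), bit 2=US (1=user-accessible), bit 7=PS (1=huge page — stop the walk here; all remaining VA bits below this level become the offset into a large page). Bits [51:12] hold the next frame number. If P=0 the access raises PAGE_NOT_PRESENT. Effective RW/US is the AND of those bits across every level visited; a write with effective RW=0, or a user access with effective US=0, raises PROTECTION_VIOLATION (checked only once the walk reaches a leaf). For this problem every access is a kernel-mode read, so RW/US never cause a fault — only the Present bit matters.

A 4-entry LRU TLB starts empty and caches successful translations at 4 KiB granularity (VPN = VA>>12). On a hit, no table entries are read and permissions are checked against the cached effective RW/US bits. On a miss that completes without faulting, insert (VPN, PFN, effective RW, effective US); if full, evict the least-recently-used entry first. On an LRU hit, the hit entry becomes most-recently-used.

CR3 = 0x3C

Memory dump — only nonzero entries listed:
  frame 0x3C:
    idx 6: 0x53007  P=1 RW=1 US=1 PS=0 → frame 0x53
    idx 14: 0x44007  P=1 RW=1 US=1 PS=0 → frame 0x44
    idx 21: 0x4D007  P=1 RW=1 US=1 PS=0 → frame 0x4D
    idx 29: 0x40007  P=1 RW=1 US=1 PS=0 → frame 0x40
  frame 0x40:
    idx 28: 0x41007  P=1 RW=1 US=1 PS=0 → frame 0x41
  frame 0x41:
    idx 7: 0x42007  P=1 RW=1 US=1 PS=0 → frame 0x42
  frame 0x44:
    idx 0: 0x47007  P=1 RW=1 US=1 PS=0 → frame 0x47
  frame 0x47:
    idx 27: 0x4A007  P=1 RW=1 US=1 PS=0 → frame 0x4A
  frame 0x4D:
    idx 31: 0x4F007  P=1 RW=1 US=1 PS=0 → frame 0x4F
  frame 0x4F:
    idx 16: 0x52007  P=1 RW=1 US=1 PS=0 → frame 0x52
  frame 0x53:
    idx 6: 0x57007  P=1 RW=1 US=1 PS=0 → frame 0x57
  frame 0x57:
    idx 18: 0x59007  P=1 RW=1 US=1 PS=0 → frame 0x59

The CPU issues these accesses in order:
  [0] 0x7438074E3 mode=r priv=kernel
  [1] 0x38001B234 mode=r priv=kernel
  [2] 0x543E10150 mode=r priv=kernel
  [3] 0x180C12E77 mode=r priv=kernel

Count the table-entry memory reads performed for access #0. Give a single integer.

Trace:
#0 VA=0x7438074E3 (r,kernel):
  L0: frame=0x3C idx=29 entry=0x40007 [P=1 RW=1 US=1 PS=0]
  L1: frame=0x40 idx=28 entry=0x41007 [P=1 RW=1 US=1 PS=0]
  L2: frame=0x41 idx=7 entry=0x42007 [P=1 RW=1 US=1 PS=0]
  ⇒ phys 0x424E3  [3 reads]
#1 VA=0x38001B234 (r,kernel):
  L0: frame=0x3C idx=14 entry=0x44007 [P=1 RW=1 US=1 PS=0]
  L1: frame=0x44 idx=0 entry=0x47007 [P=1 RW=1 US=1 PS=0]
  L2: frame=0x47 idx=27 entry=0x4A007 [P=1 RW=1 US=1 PS=0]
  ⇒ phys 0x4A234  [3 reads]
#2 VA=0x543E10150 (r,kernel):
  L0: frame=0x3C idx=21 entry=0x4D007 [P=1 RW=1 US=1 PS=0]
  L1: frame=0x4D idx=31 entry=0x4F007 [P=1 RW=1 US=1 PS=0]
  L2: frame=0x4F idx=16 entry=0x52007 [P=1 RW=1 US=1 PS=0]
  ⇒ phys 0x52150  [3 reads]
#3 VA=0x180C12E77 (r,kernel):
  L0: frame=0x3C idx=6 entry=0x53007 [P=1 RW=1 US=1 PS=0]
  L1: frame=0x53 idx=6 entry=0x57007 [P=1 RW=1 US=1 PS=0]
  L2: frame=0x57 idx=18 entry=0x59007 [P=1 RW=1 US=1 PS=0]
  ⇒ phys 0x59E77  [3 reads]

Entries read for #0: 3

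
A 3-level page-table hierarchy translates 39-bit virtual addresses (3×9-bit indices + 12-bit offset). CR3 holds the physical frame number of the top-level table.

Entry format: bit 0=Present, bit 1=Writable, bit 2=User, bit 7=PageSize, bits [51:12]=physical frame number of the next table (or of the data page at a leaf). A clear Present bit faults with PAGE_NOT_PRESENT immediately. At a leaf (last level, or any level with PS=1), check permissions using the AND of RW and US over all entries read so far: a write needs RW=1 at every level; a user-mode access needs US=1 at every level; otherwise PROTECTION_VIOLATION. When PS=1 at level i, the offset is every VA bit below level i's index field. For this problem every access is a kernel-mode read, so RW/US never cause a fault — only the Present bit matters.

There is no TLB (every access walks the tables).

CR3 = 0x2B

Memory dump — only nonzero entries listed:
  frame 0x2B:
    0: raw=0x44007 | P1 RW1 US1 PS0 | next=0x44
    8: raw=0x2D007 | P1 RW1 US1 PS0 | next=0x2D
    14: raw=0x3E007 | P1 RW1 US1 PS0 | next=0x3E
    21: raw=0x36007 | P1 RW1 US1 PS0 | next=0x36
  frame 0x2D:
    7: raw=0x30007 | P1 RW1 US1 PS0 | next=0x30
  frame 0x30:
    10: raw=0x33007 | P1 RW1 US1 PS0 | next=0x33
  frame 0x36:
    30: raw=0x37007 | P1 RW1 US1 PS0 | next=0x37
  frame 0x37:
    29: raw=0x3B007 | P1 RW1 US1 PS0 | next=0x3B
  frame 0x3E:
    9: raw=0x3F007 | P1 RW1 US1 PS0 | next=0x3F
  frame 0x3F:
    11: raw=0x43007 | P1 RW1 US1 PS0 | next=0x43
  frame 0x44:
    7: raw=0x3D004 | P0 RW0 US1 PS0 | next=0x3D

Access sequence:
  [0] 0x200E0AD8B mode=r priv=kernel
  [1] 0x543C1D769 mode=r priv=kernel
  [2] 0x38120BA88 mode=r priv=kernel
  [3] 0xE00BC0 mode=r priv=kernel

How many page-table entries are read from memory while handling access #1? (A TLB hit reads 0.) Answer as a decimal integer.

Per-access translation:
#0 VA=0x200E0AD8B (r,kernel):
  L0 @0x2B[8] → 0x2D007  P=1,RW=1,US=1,PS=0
  L1 @0x2D[7] → 0x30007  P=1,RW=1,US=1,PS=0
  L2 @0x30[10] → 0x33007  P=1,RW=1,US=1,PS=0
  ✓ 0x33D8B  — 3 lookups
#1 VA=0x543C1D769 (r,kernel):
  L0 @0x2B[21] → 0x36007  P=1,RW=1,US=1,PS=0
  L1 @0x36[30] → 0x37007  P=1,RW=1,US=1,PS=0
  L2 @0x37[29] → 0x3B007  P=1,RW=1,US=1,PS=0
  ✓ 0x3B769  — 3 lookups
#2 VA=0x38120BA88 (r,kernel):
  L0 @0x2B[14] → 0x3E007  P=1,RW=1,US=1,PS=0
  L1 @0x3E[9] → 0x3F007  P=1,RW=1,US=1,PS=0
  L2 @0x3F[11] → 0x43007  P=1,RW=1,US=1,PS=0
  ✓ 0x43A88  — 3 lookups
#3 VA=0xE00BC0 (r,kernel):
  L0 @0x2B[0] → 0x44007  P=1,RW=1,US=1,PS=0
  L1 @0x44[7] → 0x3D004  P=0,RW=0,US=1,PS=0
  → PAGE_NOT_PRESENT  (2 entries read)

Entries read for #1: 3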